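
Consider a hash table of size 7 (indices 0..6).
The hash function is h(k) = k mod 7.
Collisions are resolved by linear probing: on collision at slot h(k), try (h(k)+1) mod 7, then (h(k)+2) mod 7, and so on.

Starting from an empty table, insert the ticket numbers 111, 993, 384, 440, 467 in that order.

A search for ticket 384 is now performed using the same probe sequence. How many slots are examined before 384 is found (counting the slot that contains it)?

3

111: h=6 => slot 6
993: h=6, probe 6,0 => slot 0
384: h=6, probe 6,0,1 => slot 1
440: h=6, probe 6,0,1,2 => slot 2
467: h=5 => slot 5
Table: [993, 384, 440, ∅, ∅, 467, 111]
Lookup 384: h=6, probe 6,0,1 → found at 1.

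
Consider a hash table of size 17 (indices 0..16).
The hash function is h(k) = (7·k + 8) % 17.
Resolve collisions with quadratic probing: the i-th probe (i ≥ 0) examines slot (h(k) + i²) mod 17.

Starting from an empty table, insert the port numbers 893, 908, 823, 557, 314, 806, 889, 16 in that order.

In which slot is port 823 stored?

7

Insert 893: h=3, slot 3 empty → index 3.
Insert 908: h=6, slot 6 empty → index 6.
Insert 823: h=6, slot 6 occupied → index 7.
Insert 557: h=14, slot 14 empty → index 14.
Insert 314: h=13, slot 13 empty → index 13.
Insert 806: h=6, slots 6,7 occupied → index 10.
Insert 889: h=9, slot 9 empty → index 9.
Insert 16: h=1, slot 1 empty → index 1.
Table: [_, 16, _, 893, _, _, 908, 823, _, 889, 806, _, _, 314, 557, _, _]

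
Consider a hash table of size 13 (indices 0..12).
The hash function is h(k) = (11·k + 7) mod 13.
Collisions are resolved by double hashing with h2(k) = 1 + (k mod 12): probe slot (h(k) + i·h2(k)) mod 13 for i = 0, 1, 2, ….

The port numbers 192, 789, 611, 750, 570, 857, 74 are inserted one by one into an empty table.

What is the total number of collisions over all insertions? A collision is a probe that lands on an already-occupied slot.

192: h=0 => slot 0
789: h=2 => slot 2
611: h=7 => slot 7
750: h=2, h2=7, probe 2,9 => slot 9
570: h=11 => slot 11
857: h=9, h2=6, probe 9,2,8 => slot 8
74: h=2, h2=3, probe 2,5 => slot 5
Table: [192, _, 789, _, _, 74, _, 611, 857, 750, _, 570, _]

4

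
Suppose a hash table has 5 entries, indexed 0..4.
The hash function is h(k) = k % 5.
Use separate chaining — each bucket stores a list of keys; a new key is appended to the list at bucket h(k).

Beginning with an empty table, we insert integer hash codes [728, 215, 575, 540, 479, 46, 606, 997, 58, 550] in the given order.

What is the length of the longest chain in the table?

Insert 728: h=3, bucket 3 empty -> new chain.
Insert 215: h=0, bucket 0 empty -> new chain.
Insert 575: h=0, bucket 0 nonempty -> append to chain.
Insert 540: h=0, bucket 0 nonempty -> append to chain.
Insert 479: h=4, bucket 4 empty -> new chain.
Insert 46: h=1, bucket 1 empty -> new chain.
Insert 606: h=1, bucket 1 nonempty -> append to chain.
Insert 997: h=2, bucket 2 empty -> new chain.
Insert 58: h=3, bucket 3 nonempty -> append to chain.
Insert 550: h=0, bucket 0 nonempty -> append to chain.
Final buckets:
0: 215 -> 575 -> 540 -> 550
1: 46 -> 606
2: 997
3: 728 -> 58
4: 479

4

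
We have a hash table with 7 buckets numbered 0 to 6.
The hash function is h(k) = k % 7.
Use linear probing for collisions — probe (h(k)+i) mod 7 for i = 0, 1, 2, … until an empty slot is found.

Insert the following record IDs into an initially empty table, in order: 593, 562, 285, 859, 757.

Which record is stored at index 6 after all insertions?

593: h=5 => slot 5
562: h=2 => slot 2
285: h=5, probe 5,6 => slot 6
859: h=5, probe 5,6,0 => slot 0
757: h=1 => slot 1
Table: [859, 757, 562, —, —, 593, 285]

285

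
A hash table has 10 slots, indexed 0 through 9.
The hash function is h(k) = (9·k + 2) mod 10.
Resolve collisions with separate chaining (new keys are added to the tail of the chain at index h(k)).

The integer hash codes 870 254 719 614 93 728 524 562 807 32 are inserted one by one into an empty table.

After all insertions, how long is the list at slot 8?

Insert 870: h=2, bucket 2 empty -> new chain.
Insert 254: h=8, bucket 8 empty -> new chain.
Insert 719: h=3, bucket 3 empty -> new chain.
Insert 614: h=8, bucket 8 nonempty -> append to chain.
Insert 93: h=9, bucket 9 empty -> new chain.
Insert 728: h=4, bucket 4 empty -> new chain.
Insert 524: h=8, bucket 8 nonempty -> append to chain.
Insert 562: h=0, bucket 0 empty -> new chain.
Insert 807: h=5, bucket 5 empty -> new chain.
Insert 32: h=0, bucket 0 nonempty -> append to chain.
Final buckets:
0: 562 -> 32
1: ∅
2: 870
3: 719
4: 728
5: 807
6: ∅
7: ∅
8: 254 -> 614 -> 524
9: 93

3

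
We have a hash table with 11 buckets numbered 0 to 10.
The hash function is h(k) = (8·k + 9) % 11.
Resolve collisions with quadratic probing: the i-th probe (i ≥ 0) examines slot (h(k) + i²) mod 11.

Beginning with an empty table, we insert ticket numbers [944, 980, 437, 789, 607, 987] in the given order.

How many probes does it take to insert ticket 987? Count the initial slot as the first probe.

3

Insert 944: h=4, slot 4 empty => index 4.
Insert 980: h=6, slot 6 empty => index 6.
Insert 437: h=7, slot 7 empty => index 7.
Insert 789: h=7, slot 7 occupied => index 8.
Insert 607: h=3, slot 3 empty => index 3.
Insert 987: h=7, slots 7,8 occupied => index 0.
Table: [987, _, _, 607, 944, _, 980, 437, 789, _, _]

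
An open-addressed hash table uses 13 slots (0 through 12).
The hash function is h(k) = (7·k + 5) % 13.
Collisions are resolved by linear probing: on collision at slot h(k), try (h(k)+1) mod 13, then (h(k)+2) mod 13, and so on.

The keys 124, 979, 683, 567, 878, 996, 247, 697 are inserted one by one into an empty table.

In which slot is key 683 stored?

3

124 hashes to 2; slot 2 is free → place at 2.
979 hashes to 7; slot 7 is free → place at 7.
683 hashes to 2; 2 taken → place at 3.
567 hashes to 9; slot 9 is free → place at 9.
878 hashes to 2; 2,3 taken → place at 4.
996 hashes to 9; 9 taken → place at 10.
247 hashes to 5; slot 5 is free → place at 5.
697 hashes to 9; 9,10 taken → place at 11.
Table: [., ., 124, 683, 878, 247, ., 979, ., 567, 996, 697, .]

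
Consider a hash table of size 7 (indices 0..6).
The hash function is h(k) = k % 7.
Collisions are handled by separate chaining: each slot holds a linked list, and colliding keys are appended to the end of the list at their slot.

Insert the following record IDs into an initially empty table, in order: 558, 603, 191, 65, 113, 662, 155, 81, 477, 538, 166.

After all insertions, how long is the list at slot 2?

558 → bucket 5
603 → bucket 1
191 → bucket 2
65 → bucket 2 (collision)
113 → bucket 1 (collision)
662 → bucket 4
155 → bucket 1 (collision)
81 → bucket 4 (collision)
477 → bucket 1 (collision)
538 → bucket 6
166 → bucket 5 (collision)
Final buckets:
0: -
1: 603 -> 113 -> 155 -> 477
2: 191 -> 65
3: -
4: 662 -> 81
5: 558 -> 166
6: 538

2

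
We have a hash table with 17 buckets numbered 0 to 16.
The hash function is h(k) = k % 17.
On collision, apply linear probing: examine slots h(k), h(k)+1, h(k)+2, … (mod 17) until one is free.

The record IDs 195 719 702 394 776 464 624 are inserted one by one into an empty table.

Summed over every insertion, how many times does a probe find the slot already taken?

3

195 hashes to 8; slot 8 is free → place at 8.
719 hashes to 5; slot 5 is free → place at 5.
702 hashes to 5; 5 taken → place at 6.
394 hashes to 3; slot 3 is free → place at 3.
776 hashes to 11; slot 11 is free → place at 11.
464 hashes to 5; 5,6 taken → place at 7.
624 hashes to 12; slot 12 is free → place at 12.
Table: [_, _, _, 394, _, 719, 702, 464, 195, _, _, 776, 624, _, _, _, _]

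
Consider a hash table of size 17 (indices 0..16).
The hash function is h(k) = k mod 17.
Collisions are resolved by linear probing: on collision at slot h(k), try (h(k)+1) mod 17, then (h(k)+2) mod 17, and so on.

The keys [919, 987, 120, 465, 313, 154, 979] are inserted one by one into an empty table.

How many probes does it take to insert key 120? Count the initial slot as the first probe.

919 hashes to 1; slot 1 is free => place at 1.
987 hashes to 1; 1 taken => place at 2.
120 hashes to 1; 1,2 taken => place at 3.
465 hashes to 6; slot 6 is free => place at 6.
313 hashes to 7; slot 7 is free => place at 7.
154 hashes to 1; 1,2,3 taken => place at 4.
979 hashes to 10; slot 10 is free => place at 10.
Table: [-, 919, 987, 120, 154, -, 465, 313, -, -, 979, -, -, -, -, -, -]

3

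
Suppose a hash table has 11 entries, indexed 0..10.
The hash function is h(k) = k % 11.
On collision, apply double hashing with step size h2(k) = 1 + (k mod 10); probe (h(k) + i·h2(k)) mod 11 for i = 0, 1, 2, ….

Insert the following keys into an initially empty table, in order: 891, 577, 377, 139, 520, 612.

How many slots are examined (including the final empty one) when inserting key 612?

891: h=0 => slot 0
577: h=5 => slot 5
377: h=3 => slot 3
139: h=7 => slot 7
520: h=3, h2=1, probe 3,4 => slot 4
612: h=7, h2=3, probe 7,10 => slot 10
Table: [891, _, _, 377, 520, 577, _, 139, _, _, 612]

2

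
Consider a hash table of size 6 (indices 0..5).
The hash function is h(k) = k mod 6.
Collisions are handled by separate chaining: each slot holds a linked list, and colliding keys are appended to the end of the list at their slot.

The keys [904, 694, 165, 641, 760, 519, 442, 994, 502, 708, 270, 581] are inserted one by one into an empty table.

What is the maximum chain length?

6

904 -> bucket 4
694 -> bucket 4 (collision)
165 -> bucket 3
641 -> bucket 5
760 -> bucket 4 (collision)
519 -> bucket 3 (collision)
442 -> bucket 4 (collision)
994 -> bucket 4 (collision)
502 -> bucket 4 (collision)
708 -> bucket 0
270 -> bucket 0 (collision)
581 -> bucket 5 (collision)
Final buckets:
0: 708 -> 270
1: ∅
2: ∅
3: 165 -> 519
4: 904 -> 694 -> 760 -> 442 -> 994 -> 502
5: 641 -> 581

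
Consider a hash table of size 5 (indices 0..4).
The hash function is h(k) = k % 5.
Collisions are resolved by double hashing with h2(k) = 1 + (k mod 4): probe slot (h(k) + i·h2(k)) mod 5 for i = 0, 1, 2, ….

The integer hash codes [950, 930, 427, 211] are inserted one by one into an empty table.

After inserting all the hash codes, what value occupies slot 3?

930

Insert 950: h=0, slot 0 empty -> index 0.
Insert 930: h=0, h2=3, slot 0 occupied -> index 3.
Insert 427: h=2, slot 2 empty -> index 2.
Insert 211: h=1, slot 1 empty -> index 1.
Table: [950, 211, 427, 930, _]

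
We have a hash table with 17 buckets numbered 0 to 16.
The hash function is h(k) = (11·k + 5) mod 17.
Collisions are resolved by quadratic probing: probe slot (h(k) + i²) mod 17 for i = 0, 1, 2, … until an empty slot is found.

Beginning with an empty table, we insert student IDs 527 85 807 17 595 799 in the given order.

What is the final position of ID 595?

14

527: h=5 → slot 5
85: h=5, probe 5,6 → slot 6
807: h=8 → slot 8
17: h=5, probe 5,6,9 → slot 9
595: h=5, probe 5,6,9,14 → slot 14
799: h=5, probe 5,6,9,14,4 → slot 4
Table: [-, -, -, -, 799, 527, 85, -, 807, 17, -, -, -, -, 595, -, -]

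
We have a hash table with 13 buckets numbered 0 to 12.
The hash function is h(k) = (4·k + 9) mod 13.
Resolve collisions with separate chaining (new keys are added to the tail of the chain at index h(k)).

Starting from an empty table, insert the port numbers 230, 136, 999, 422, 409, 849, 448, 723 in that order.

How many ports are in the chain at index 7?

Insert 230: h=6, bucket 6 empty → new chain.
Insert 136: h=7, bucket 7 empty → new chain.
Insert 999: h=1, bucket 1 empty → new chain.
Insert 422: h=7, bucket 7 nonempty → append to chain.
Insert 409: h=7, bucket 7 nonempty → append to chain.
Insert 849: h=12, bucket 12 empty → new chain.
Insert 448: h=7, bucket 7 nonempty → append to chain.
Insert 723: h=2, bucket 2 empty → new chain.
Final buckets:
0: .
1: 999
2: 723
3: .
4: .
5: .
6: 230
7: 136 -> 422 -> 409 -> 448
8: .
9: .
10: .
11: .
12: 849

4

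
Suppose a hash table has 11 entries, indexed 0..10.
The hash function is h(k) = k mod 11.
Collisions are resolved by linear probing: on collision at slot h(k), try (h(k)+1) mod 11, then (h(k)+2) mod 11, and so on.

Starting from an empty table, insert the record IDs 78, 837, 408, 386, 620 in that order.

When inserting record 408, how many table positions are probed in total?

78 hashes to 1; slot 1 is free -> place at 1.
837 hashes to 1; 1 taken -> place at 2.
408 hashes to 1; 1,2 taken -> place at 3.
386 hashes to 1; 1,2,3 taken -> place at 4.
620 hashes to 4; 4 taken -> place at 5.
Table: [_, 78, 837, 408, 386, 620, _, _, _, _, _]

3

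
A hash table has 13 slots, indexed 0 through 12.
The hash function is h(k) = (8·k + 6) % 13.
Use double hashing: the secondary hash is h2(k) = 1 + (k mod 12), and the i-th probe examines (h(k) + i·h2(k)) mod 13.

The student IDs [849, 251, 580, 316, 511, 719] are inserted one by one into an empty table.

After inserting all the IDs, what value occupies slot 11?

849 hashes to 12; slot 12 is free → place at 12.
251 hashes to 12, h2=12; 12 taken → place at 11.
580 hashes to 5; slot 5 is free → place at 5.
316 hashes to 12, h2=5; 12 taken → place at 4.
511 hashes to 12, h2=8; 12 taken → place at 7.
719 hashes to 12, h2=12; 12,11 taken → place at 10.
Table: [., ., ., ., 316, 580, ., 511, ., ., 719, 251, 849]

251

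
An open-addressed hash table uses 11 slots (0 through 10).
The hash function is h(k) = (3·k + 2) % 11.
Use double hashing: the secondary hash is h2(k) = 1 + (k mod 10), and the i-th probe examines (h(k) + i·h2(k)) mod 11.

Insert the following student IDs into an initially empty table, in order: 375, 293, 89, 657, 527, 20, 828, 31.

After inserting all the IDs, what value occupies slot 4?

89

375 hashes to 5; slot 5 is free → place at 5.
293 hashes to 1; slot 1 is free → place at 1.
89 hashes to 5, h2=10; 5 taken → place at 4.
657 hashes to 4, h2=8; 4,1 taken → place at 9.
527 hashes to 10; slot 10 is free → place at 10.
20 hashes to 7; slot 7 is free → place at 7.
828 hashes to 0; slot 0 is free → place at 0.
31 hashes to 7, h2=2; 7,9,0 taken → place at 2.
Table: [828, 293, 31, ., 89, 375, ., 20, ., 657, 527]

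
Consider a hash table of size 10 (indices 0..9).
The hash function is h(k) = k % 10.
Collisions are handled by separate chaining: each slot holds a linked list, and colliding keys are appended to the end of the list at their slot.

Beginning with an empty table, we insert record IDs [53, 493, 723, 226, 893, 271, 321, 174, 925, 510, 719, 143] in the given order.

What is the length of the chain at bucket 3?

Insert 53: h=3, bucket 3 empty → new chain.
Insert 493: h=3, bucket 3 nonempty → append to chain.
Insert 723: h=3, bucket 3 nonempty → append to chain.
Insert 226: h=6, bucket 6 empty → new chain.
Insert 893: h=3, bucket 3 nonempty → append to chain.
Insert 271: h=1, bucket 1 empty → new chain.
Insert 321: h=1, bucket 1 nonempty → append to chain.
Insert 174: h=4, bucket 4 empty → new chain.
Insert 925: h=5, bucket 5 empty → new chain.
Insert 510: h=0, bucket 0 empty → new chain.
Insert 719: h=9, bucket 9 empty → new chain.
Insert 143: h=3, bucket 3 nonempty → append to chain.
Final buckets:
0: 510
1: 271 -> 321
2: ∅
3: 53 -> 493 -> 723 -> 893 -> 143
4: 174
5: 925
6: 226
7: ∅
8: ∅
9: 719

5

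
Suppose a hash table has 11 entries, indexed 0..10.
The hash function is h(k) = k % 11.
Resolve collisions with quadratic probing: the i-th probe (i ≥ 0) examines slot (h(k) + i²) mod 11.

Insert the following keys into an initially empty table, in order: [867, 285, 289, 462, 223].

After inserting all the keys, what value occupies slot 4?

223

867: h=9 -> slot 9
285: h=10 -> slot 10
289: h=3 -> slot 3
462: h=0 -> slot 0
223: h=3, probe 3,4 -> slot 4
Table: [462, —, —, 289, 223, —, —, —, —, 867, 285]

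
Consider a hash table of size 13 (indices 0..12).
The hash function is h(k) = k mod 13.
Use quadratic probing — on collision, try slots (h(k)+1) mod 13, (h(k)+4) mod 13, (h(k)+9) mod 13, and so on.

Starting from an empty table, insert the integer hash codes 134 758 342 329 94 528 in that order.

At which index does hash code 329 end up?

0

Insert 134: h=4, slot 4 empty => index 4.
Insert 758: h=4, slot 4 occupied => index 5.
Insert 342: h=4, slots 4,5 occupied => index 8.
Insert 329: h=4, slots 4,5,8 occupied => index 0.
Insert 94: h=3, slot 3 empty => index 3.
Insert 528: h=8, slot 8 occupied => index 9.
Table: [329, _, _, 94, 134, 758, _, _, 342, 528, _, _, _]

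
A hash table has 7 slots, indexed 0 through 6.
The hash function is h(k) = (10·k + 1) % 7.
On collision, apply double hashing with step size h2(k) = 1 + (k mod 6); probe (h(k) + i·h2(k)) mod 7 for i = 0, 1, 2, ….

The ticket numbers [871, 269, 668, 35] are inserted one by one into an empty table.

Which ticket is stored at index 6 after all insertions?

871: h=3 -> slot 3
269: h=3, h2=6, probe 3,2 -> slot 2
668: h=3, h2=3, probe 3,6 -> slot 6
35: h=1 -> slot 1
Table: [-, 35, 269, 871, -, -, 668]

668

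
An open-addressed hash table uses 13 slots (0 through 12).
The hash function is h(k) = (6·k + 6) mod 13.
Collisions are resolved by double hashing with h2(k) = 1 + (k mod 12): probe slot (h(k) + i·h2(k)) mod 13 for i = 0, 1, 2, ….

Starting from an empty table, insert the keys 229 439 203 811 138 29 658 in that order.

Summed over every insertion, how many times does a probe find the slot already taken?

7

229: h=2 → slot 2
439: h=1 → slot 1
203: h=2, h2=12, probe 2,1,0 → slot 0
811: h=10 → slot 10
138: h=2, h2=7, probe 2,9 → slot 9
29: h=11 → slot 11
658: h=2, h2=11, probe 2,0,11,9,7 → slot 7
Table: [203, 439, 229, ∅, ∅, ∅, ∅, 658, ∅, 138, 811, 29, ∅]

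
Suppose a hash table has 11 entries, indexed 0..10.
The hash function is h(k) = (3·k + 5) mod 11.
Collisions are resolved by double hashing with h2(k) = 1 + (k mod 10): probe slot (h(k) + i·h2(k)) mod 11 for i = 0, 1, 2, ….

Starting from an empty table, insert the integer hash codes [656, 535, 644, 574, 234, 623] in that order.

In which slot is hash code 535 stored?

10

656 hashes to 4; slot 4 is free -> place at 4.
535 hashes to 4, h2=6; 4 taken -> place at 10.
644 hashes to 1; slot 1 is free -> place at 1.
574 hashes to 0; slot 0 is free -> place at 0.
234 hashes to 3; slot 3 is free -> place at 3.
623 hashes to 4, h2=4; 4 taken -> place at 8.
Table: [574, 644, —, 234, 656, —, —, —, 623, —, 535]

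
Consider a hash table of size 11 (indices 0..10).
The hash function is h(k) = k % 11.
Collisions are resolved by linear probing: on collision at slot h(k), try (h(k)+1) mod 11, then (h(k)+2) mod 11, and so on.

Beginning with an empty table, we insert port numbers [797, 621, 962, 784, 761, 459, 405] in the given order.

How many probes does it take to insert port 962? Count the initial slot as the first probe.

797: h=5 -> slot 5
621: h=5, probe 5,6 -> slot 6
962: h=5, probe 5,6,7 -> slot 7
784: h=3 -> slot 3
761: h=2 -> slot 2
459: h=8 -> slot 8
405: h=9 -> slot 9
Table: [_, _, 761, 784, _, 797, 621, 962, 459, 405, _]

3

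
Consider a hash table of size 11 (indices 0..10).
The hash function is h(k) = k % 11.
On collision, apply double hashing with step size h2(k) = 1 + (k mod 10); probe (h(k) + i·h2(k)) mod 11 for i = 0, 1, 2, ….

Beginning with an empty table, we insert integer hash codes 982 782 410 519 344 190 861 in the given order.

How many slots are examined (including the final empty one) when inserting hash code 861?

982: h=3 => slot 3
782: h=1 => slot 1
410: h=3, h2=1, probe 3,4 => slot 4
519: h=2 => slot 2
344: h=3, h2=5, probe 3,8 => slot 8
190: h=3, h2=1, probe 3,4,5 => slot 5
861: h=3, h2=2, probe 3,5,7 => slot 7
Table: [., 782, 519, 982, 410, 190, ., 861, 344, ., .]

3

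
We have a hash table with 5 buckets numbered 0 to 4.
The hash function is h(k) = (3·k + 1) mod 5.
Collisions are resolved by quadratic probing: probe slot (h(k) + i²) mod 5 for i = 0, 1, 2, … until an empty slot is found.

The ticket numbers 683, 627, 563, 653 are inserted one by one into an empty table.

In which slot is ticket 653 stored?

4

683: h=0 → slot 0
627: h=2 → slot 2
563: h=0, probe 0,1 → slot 1
653: h=0, probe 0,1,4 → slot 4
Table: [683, 563, 627, —, 653]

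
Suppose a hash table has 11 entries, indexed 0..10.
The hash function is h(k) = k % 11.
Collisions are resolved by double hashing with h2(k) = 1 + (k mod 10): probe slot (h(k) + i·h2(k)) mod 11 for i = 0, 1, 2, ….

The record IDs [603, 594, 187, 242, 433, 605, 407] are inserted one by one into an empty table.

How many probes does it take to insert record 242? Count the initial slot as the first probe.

2

603 hashes to 9; slot 9 is free => place at 9.
594 hashes to 0; slot 0 is free => place at 0.
187 hashes to 0, h2=8; 0 taken => place at 8.
242 hashes to 0, h2=3; 0 taken => place at 3.
433 hashes to 4; slot 4 is free => place at 4.
605 hashes to 0, h2=6; 0 taken => place at 6.
407 hashes to 0, h2=8; 0,8 taken => place at 5.
Table: [594, ., ., 242, 433, 407, 605, ., 187, 603, .]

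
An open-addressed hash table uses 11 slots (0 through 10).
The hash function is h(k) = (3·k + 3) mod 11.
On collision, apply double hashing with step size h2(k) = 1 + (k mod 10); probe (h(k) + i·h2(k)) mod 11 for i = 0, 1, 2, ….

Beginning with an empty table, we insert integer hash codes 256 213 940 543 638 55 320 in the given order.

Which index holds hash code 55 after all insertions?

9

256: h=1 => slot 1
213: h=4 => slot 4
940: h=7 => slot 7
543: h=4, h2=4, probe 4,8 => slot 8
638: h=3 => slot 3
55: h=3, h2=6, probe 3,9 => slot 9
320: h=6 => slot 6
Table: [., 256, ., 638, 213, ., 320, 940, 543, 55, .]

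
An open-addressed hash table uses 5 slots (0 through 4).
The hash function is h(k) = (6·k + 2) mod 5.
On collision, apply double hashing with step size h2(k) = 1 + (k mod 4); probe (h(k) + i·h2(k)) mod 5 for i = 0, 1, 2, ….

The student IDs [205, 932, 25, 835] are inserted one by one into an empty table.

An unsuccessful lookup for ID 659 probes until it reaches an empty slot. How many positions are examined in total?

4

205 hashes to 2; slot 2 is free => place at 2.
932 hashes to 4; slot 4 is free => place at 4.
25 hashes to 2, h2=2; 2,4 taken => place at 1.
835 hashes to 2, h2=4; 2,1 taken => place at 0.
Table: [835, 25, 205, ., 932]
Lookup 659: h=1, h2=4, probe 1,0,4,3 → slot 3 empty, not found.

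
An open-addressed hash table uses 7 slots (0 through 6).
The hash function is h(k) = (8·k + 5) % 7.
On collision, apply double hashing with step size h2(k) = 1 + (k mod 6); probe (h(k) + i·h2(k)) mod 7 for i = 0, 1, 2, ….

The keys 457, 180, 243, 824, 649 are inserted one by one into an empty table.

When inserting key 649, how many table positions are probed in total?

2

457 hashes to 0; slot 0 is free -> place at 0.
180 hashes to 3; slot 3 is free -> place at 3.
243 hashes to 3, h2=4; 3,0 taken -> place at 4.
824 hashes to 3, h2=3; 3 taken -> place at 6.
649 hashes to 3, h2=2; 3 taken -> place at 5.
Table: [457, ., ., 180, 243, 649, 824]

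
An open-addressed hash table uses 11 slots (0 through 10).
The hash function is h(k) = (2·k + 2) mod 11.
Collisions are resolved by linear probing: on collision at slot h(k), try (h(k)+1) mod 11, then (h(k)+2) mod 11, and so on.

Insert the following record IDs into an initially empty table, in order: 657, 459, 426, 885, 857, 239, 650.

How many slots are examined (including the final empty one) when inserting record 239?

4

657: h=7 -> slot 7
459: h=7, probe 7,8 -> slot 8
426: h=7, probe 7,8,9 -> slot 9
885: h=1 -> slot 1
857: h=0 -> slot 0
239: h=7, probe 7,8,9,10 -> slot 10
650: h=4 -> slot 4
Table: [857, 885, —, —, 650, —, —, 657, 459, 426, 239]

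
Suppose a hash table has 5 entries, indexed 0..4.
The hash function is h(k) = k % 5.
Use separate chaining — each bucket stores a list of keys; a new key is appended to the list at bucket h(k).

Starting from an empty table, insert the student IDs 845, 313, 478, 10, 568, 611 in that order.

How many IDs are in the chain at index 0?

Insert 845: h=0, bucket 0 empty -> new chain.
Insert 313: h=3, bucket 3 empty -> new chain.
Insert 478: h=3, bucket 3 nonempty -> append to chain.
Insert 10: h=0, bucket 0 nonempty -> append to chain.
Insert 568: h=3, bucket 3 nonempty -> append to chain.
Insert 611: h=1, bucket 1 empty -> new chain.
Final buckets:
0: 845 -> 10
1: 611
2: _
3: 313 -> 478 -> 568
4: _

2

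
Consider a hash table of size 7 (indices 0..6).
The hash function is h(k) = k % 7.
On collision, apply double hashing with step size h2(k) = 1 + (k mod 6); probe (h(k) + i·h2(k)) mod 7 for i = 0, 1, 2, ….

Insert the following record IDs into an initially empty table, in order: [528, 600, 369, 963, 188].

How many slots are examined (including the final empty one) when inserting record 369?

Insert 528: h=3, slot 3 empty → index 3.
Insert 600: h=5, slot 5 empty → index 5.
Insert 369: h=5, h2=4, slot 5 occupied → index 2.
Insert 963: h=4, slot 4 empty → index 4.
Insert 188: h=6, slot 6 empty → index 6.
Table: [., ., 369, 528, 963, 600, 188]

2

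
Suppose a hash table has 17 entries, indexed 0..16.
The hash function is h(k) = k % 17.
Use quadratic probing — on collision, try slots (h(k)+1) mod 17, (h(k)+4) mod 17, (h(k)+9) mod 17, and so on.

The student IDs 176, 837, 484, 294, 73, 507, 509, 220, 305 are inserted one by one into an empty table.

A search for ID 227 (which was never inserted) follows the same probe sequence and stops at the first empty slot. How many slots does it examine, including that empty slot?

176 hashes to 6; slot 6 is free => place at 6.
837 hashes to 4; slot 4 is free => place at 4.
484 hashes to 8; slot 8 is free => place at 8.
294 hashes to 5; slot 5 is free => place at 5.
73 hashes to 5; 5,6 taken => place at 9.
507 hashes to 14; slot 14 is free => place at 14.
509 hashes to 16; slot 16 is free => place at 16.
220 hashes to 16; 16 taken => place at 0.
305 hashes to 16; 16,0 taken => place at 3.
Table: [220, ∅, ∅, 305, 837, 294, 176, ∅, 484, 73, ∅, ∅, ∅, ∅, 507, ∅, 509]
Lookup 227: h=6, probe 6,7 → slot 7 empty, not found.

2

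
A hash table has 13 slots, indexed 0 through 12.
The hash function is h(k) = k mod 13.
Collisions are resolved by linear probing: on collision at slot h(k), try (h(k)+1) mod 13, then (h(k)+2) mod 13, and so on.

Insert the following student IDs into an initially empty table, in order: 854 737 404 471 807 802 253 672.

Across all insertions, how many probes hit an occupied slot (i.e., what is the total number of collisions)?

7

854: h=9 -> slot 9
737: h=9, probe 9,10 -> slot 10
404: h=1 -> slot 1
471: h=3 -> slot 3
807: h=1, probe 1,2 -> slot 2
802: h=9, probe 9,10,11 -> slot 11
253: h=6 -> slot 6
672: h=9, probe 9,10,11,12 -> slot 12
Table: [., 404, 807, 471, ., ., 253, ., ., 854, 737, 802, 672]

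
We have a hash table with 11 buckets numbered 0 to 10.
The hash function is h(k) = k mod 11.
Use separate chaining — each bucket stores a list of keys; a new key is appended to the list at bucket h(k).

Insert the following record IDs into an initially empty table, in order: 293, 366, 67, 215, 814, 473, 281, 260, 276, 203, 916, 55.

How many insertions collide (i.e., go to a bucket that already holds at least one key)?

6

Insert 293: h=7, bucket 7 empty -> new chain.
Insert 366: h=3, bucket 3 empty -> new chain.
Insert 67: h=1, bucket 1 empty -> new chain.
Insert 215: h=6, bucket 6 empty -> new chain.
Insert 814: h=0, bucket 0 empty -> new chain.
Insert 473: h=0, bucket 0 nonempty -> append to chain.
Insert 281: h=6, bucket 6 nonempty -> append to chain.
Insert 260: h=7, bucket 7 nonempty -> append to chain.
Insert 276: h=1, bucket 1 nonempty -> append to chain.
Insert 203: h=5, bucket 5 empty -> new chain.
Insert 916: h=3, bucket 3 nonempty -> append to chain.
Insert 55: h=0, bucket 0 nonempty -> append to chain.
Final buckets:
0: 814 -> 473 -> 55
1: 67 -> 276
2: _
3: 366 -> 916
4: _
5: 203
6: 215 -> 281
7: 293 -> 260
8: _
9: _
10: _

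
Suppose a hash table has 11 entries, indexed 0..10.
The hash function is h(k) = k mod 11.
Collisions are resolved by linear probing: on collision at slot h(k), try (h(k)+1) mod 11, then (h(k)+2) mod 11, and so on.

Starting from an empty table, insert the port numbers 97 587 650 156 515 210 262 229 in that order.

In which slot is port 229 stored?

5

97: h=9 => slot 9
587: h=4 => slot 4
650: h=1 => slot 1
156: h=2 => slot 2
515: h=9, probe 9,10 => slot 10
210: h=1, probe 1,2,3 => slot 3
262: h=9, probe 9,10,0 => slot 0
229: h=9, probe 9,10,0,1,2,3,4,5 => slot 5
Table: [262, 650, 156, 210, 587, 229, ., ., ., 97, 515]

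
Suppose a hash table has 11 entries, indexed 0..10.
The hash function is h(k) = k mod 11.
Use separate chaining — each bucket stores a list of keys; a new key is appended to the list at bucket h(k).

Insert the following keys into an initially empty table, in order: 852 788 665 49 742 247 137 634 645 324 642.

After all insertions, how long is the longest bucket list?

Insert 852: h=5, bucket 5 empty -> new chain.
Insert 788: h=7, bucket 7 empty -> new chain.
Insert 665: h=5, bucket 5 nonempty -> append to chain.
Insert 49: h=5, bucket 5 nonempty -> append to chain.
Insert 742: h=5, bucket 5 nonempty -> append to chain.
Insert 247: h=5, bucket 5 nonempty -> append to chain.
Insert 137: h=5, bucket 5 nonempty -> append to chain.
Insert 634: h=7, bucket 7 nonempty -> append to chain.
Insert 645: h=7, bucket 7 nonempty -> append to chain.
Insert 324: h=5, bucket 5 nonempty -> append to chain.
Insert 642: h=4, bucket 4 empty -> new chain.
Final buckets:
0: _
1: _
2: _
3: _
4: 642
5: 852 -> 665 -> 49 -> 742 -> 247 -> 137 -> 324
6: _
7: 788 -> 634 -> 645
8: _
9: _
10: _

7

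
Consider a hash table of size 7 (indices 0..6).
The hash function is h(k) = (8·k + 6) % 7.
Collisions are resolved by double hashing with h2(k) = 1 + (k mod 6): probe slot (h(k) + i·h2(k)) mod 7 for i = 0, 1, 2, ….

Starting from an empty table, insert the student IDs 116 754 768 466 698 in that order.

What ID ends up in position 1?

116 hashes to 3; slot 3 is free => place at 3.
754 hashes to 4; slot 4 is free => place at 4.
768 hashes to 4, h2=1; 4 taken => place at 5.
466 hashes to 3, h2=5; 3 taken => place at 1.
698 hashes to 4, h2=3; 4 taken => place at 0.
Table: [698, 466, _, 116, 754, 768, _]

466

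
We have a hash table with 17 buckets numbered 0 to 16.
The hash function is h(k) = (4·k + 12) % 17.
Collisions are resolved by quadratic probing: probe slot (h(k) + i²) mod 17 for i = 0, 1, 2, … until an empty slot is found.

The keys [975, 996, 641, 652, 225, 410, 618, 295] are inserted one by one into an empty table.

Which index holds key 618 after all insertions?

975 hashes to 2; slot 2 is free -> place at 2.
996 hashes to 1; slot 1 is free -> place at 1.
641 hashes to 9; slot 9 is free -> place at 9.
652 hashes to 2; 2 taken -> place at 3.
225 hashes to 11; slot 11 is free -> place at 11.
410 hashes to 3; 3 taken -> place at 4.
618 hashes to 2; 2,3 taken -> place at 6.
295 hashes to 2; 2,3,6,11,1 taken -> place at 10.
Table: [_, 996, 975, 652, 410, _, 618, _, _, 641, 295, 225, _, _, _, _, _]

6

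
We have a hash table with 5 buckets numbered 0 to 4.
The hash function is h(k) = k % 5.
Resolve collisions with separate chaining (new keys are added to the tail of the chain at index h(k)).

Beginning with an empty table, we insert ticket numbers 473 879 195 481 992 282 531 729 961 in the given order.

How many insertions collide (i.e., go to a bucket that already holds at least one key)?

4

473 -> bucket 3
879 -> bucket 4
195 -> bucket 0
481 -> bucket 1
992 -> bucket 2
282 -> bucket 2 (collision)
531 -> bucket 1 (collision)
729 -> bucket 4 (collision)
961 -> bucket 1 (collision)
Final buckets:
0: 195
1: 481 -> 531 -> 961
2: 992 -> 282
3: 473
4: 879 -> 729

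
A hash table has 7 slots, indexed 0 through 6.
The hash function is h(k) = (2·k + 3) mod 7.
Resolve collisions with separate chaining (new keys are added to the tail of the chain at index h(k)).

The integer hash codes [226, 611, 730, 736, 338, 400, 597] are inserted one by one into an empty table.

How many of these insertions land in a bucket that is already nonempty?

Insert 226: h=0, bucket 0 empty -> new chain.
Insert 611: h=0, bucket 0 nonempty -> append to chain.
Insert 730: h=0, bucket 0 nonempty -> append to chain.
Insert 736: h=5, bucket 5 empty -> new chain.
Insert 338: h=0, bucket 0 nonempty -> append to chain.
Insert 400: h=5, bucket 5 nonempty -> append to chain.
Insert 597: h=0, bucket 0 nonempty -> append to chain.
Final buckets:
0: 226 -> 611 -> 730 -> 338 -> 597
1: .
2: .
3: .
4: .
5: 736 -> 400
6: .

5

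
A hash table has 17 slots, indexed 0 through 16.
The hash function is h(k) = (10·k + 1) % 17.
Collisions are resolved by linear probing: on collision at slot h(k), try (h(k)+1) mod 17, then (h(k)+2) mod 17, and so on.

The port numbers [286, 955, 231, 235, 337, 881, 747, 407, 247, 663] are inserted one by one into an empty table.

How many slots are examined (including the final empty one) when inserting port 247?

286: h=5 -> slot 5
955: h=14 -> slot 14
231: h=16 -> slot 16
235: h=5, probe 5,6 -> slot 6
337: h=5, probe 5,6,7 -> slot 7
881: h=5, probe 5,6,7,8 -> slot 8
747: h=8, probe 8,9 -> slot 9
407: h=8, probe 8,9,10 -> slot 10
247: h=6, probe 6,7,8,9,10,11 -> slot 11
663: h=1 -> slot 1
Table: [—, 663, —, —, —, 286, 235, 337, 881, 747, 407, 247, —, —, 955, —, 231]

6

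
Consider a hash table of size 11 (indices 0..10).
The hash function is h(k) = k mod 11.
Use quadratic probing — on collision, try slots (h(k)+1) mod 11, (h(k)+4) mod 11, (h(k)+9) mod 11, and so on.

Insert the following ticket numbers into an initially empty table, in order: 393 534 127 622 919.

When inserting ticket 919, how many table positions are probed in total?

393 hashes to 8; slot 8 is free => place at 8.
534 hashes to 6; slot 6 is free => place at 6.
127 hashes to 6; 6 taken => place at 7.
622 hashes to 6; 6,7 taken => place at 10.
919 hashes to 6; 6,7,10 taken => place at 4.
Table: [., ., ., ., 919, ., 534, 127, 393, ., 622]

4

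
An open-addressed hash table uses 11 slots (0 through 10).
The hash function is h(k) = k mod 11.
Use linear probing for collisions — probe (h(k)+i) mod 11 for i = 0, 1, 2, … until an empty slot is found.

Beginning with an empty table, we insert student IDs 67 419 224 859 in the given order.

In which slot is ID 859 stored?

Insert 67: h=1, slot 1 empty => index 1.
Insert 419: h=1, slot 1 occupied => index 2.
Insert 224: h=4, slot 4 empty => index 4.
Insert 859: h=1, slots 1,2 occupied => index 3.
Table: [., 67, 419, 859, 224, ., ., ., ., ., .]

3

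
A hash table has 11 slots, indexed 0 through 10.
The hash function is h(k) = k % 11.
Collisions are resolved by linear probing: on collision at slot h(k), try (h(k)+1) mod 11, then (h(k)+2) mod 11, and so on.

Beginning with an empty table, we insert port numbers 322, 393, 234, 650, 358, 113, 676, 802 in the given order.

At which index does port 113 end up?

322: h=3 → slot 3
393: h=8 → slot 8
234: h=3, probe 3,4 → slot 4
650: h=1 → slot 1
358: h=6 → slot 6
113: h=3, probe 3,4,5 → slot 5
676: h=5, probe 5,6,7 → slot 7
802: h=10 → slot 10
Table: [—, 650, —, 322, 234, 113, 358, 676, 393, —, 802]

5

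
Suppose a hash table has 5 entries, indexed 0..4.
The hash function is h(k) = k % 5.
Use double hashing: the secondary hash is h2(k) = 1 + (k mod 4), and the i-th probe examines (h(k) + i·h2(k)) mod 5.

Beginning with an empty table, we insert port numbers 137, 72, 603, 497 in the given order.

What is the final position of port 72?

137: h=2 → slot 2
72: h=2, h2=1, probe 2,3 → slot 3
603: h=3, h2=4, probe 3,2,1 → slot 1
497: h=2, h2=2, probe 2,4 → slot 4
Table: [-, 603, 137, 72, 497]

3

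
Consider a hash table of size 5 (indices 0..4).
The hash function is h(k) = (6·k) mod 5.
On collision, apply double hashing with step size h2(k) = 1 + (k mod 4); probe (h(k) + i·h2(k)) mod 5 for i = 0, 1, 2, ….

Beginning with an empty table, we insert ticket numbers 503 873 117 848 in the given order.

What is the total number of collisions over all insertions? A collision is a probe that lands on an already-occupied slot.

2

Insert 503: h=3, slot 3 empty -> index 3.
Insert 873: h=3, h2=2, slot 3 occupied -> index 0.
Insert 117: h=2, slot 2 empty -> index 2.
Insert 848: h=3, h2=1, slot 3 occupied -> index 4.
Table: [873, ∅, 117, 503, 848]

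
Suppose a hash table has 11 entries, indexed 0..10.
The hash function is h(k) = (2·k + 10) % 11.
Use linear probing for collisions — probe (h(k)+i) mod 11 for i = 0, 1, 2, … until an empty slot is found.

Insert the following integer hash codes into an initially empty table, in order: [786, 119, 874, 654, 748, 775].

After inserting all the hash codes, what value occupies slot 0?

654

Insert 786: h=9, slot 9 empty → index 9.
Insert 119: h=6, slot 6 empty → index 6.
Insert 874: h=9, slot 9 occupied → index 10.
Insert 654: h=9, slots 9,10 occupied → index 0.
Insert 748: h=10, slots 10,0 occupied → index 1.
Insert 775: h=9, slots 9,10,0,1 occupied → index 2.
Table: [654, 748, 775, ., ., ., 119, ., ., 786, 874]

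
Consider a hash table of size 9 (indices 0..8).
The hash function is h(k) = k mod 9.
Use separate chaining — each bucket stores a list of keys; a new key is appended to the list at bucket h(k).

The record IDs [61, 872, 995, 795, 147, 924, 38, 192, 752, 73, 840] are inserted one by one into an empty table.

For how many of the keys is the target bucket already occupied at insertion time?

Insert 61: h=7, bucket 7 empty → new chain.
Insert 872: h=8, bucket 8 empty → new chain.
Insert 995: h=5, bucket 5 empty → new chain.
Insert 795: h=3, bucket 3 empty → new chain.
Insert 147: h=3, bucket 3 nonempty → append to chain.
Insert 924: h=6, bucket 6 empty → new chain.
Insert 38: h=2, bucket 2 empty → new chain.
Insert 192: h=3, bucket 3 nonempty → append to chain.
Insert 752: h=5, bucket 5 nonempty → append to chain.
Insert 73: h=1, bucket 1 empty → new chain.
Insert 840: h=3, bucket 3 nonempty → append to chain.
Final buckets:
0: _
1: 73
2: 38
3: 795 -> 147 -> 192 -> 840
4: _
5: 995 -> 752
6: 924
7: 61
8: 872

4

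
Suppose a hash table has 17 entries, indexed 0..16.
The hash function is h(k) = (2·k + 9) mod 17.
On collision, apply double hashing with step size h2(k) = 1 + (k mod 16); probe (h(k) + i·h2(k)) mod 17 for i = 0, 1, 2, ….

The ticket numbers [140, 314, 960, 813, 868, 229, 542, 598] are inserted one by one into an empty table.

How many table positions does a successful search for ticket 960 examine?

2

Insert 140: h=0, slot 0 empty => index 0.
Insert 314: h=8, slot 8 empty => index 8.
Insert 960: h=8, h2=1, slot 8 occupied => index 9.
Insert 813: h=3, slot 3 empty => index 3.
Insert 868: h=11, slot 11 empty => index 11.
Insert 229: h=8, h2=6, slot 8 occupied => index 14.
Insert 542: h=5, slot 5 empty => index 5.
Insert 598: h=15, slot 15 empty => index 15.
Table: [140, ., ., 813, ., 542, ., ., 314, 960, ., 868, ., ., 229, 598, .]
Lookup 960: h=8, h2=1, probe 8,9 → found at 9.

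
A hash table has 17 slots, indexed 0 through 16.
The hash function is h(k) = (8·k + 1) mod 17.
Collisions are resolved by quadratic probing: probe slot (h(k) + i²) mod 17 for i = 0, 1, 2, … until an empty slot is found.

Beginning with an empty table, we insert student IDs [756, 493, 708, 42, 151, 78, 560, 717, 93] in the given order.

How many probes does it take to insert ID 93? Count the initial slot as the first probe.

756 hashes to 14; slot 14 is free → place at 14.
493 hashes to 1; slot 1 is free → place at 1.
708 hashes to 4; slot 4 is free → place at 4.
42 hashes to 14; 14 taken → place at 15.
151 hashes to 2; slot 2 is free → place at 2.
78 hashes to 13; slot 13 is free → place at 13.
560 hashes to 10; slot 10 is free → place at 10.
717 hashes to 8; slot 8 is free → place at 8.
93 hashes to 14; 14,15,1 taken → place at 6.
Table: [-, 493, 151, -, 708, -, 93, -, 717, -, 560, -, -, 78, 756, 42, -]

4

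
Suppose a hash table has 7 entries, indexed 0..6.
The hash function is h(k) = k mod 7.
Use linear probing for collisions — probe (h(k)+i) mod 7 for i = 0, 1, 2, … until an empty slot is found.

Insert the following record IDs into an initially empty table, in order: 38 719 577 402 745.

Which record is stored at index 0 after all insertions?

Insert 38: h=3, slot 3 empty -> index 3.
Insert 719: h=5, slot 5 empty -> index 5.
Insert 577: h=3, slot 3 occupied -> index 4.
Insert 402: h=3, slots 3,4,5 occupied -> index 6.
Insert 745: h=3, slots 3,4,5,6 occupied -> index 0.
Table: [745, _, _, 38, 577, 719, 402]

745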